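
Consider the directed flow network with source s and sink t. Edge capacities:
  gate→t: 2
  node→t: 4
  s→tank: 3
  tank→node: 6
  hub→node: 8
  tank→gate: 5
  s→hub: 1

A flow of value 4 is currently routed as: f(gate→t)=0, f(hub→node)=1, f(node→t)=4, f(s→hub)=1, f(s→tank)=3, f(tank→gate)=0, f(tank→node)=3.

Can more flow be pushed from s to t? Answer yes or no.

No

Residual reachable from s: {s}; t is not reachable.
Saturated cut: s→hub, s→tank with total capacity 4 = current flow value. Flow is maximum.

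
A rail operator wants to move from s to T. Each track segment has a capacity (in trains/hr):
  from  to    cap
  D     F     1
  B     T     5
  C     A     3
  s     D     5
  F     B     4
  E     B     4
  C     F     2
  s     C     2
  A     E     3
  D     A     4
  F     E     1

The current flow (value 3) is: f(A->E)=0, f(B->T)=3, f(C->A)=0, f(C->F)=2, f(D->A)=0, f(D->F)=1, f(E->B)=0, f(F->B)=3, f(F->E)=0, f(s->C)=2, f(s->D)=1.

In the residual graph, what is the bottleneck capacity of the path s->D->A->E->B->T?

Residual capacities along the path: s->D: 4, D->A: 4, A->E: 3, E->B: 4, B->T: 2.
Minimum is 2.

2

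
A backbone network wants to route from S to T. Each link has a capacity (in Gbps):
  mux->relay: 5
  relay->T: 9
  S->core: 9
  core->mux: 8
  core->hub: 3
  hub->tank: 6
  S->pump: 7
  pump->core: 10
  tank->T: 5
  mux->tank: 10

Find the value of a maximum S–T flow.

Augment S->core->hub->tank->T: bottleneck 3. Total 3.
Augment S->core->mux->tank->T: bottleneck 2. Total 5.
Augment S->core->mux->relay->T: bottleneck 4. Total 9.
Augment S->pump->core->mux->relay->T: bottleneck 1. Total 10.
No augmenting path remains in the residual graph.

10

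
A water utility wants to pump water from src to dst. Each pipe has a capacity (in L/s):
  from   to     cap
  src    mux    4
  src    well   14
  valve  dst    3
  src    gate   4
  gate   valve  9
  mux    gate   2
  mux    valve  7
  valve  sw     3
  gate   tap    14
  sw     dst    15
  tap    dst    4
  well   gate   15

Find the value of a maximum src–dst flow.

Augment src→mux→valve→dst: bottleneck 3. Total 3.
Augment src→gate→tap→dst: bottleneck 4. Total 7.
Augment src→mux→valve→sw→dst: bottleneck 1. Total 8.
Augment src→well→gate→valve→sw→dst: bottleneck 2. Total 10.
No augmenting path remains in the residual graph.

10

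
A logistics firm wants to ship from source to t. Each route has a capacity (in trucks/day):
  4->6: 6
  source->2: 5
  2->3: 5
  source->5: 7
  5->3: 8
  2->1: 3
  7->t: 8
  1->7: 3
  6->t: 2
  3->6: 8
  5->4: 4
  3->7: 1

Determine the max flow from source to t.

6

Augment source->2->1->7->t: bottleneck 3. Total 3.
Augment source->2->3->7->t: bottleneck 1. Total 4.
Augment source->2->3->6->t: bottleneck 1. Total 5.
Augment source->5->3->6->t: bottleneck 1. Total 6.
No augmenting path remains in the residual graph.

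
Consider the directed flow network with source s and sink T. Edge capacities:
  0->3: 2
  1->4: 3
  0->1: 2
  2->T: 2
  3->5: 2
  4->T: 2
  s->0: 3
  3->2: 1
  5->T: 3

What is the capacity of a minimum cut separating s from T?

3

Max flow = 3 (via 2 augmenting paths).
In the residual at optimum, the set reachable from s is {s}.
Cut edges: s->0 (cap 3). Sum = 3.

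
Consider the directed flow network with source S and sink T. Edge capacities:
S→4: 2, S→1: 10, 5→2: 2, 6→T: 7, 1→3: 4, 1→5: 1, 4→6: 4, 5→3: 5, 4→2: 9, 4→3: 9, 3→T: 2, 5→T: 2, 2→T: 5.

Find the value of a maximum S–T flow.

5

Augment S→1→5→T: bottleneck 1. Total 1.
Augment S→1→3→T: bottleneck 2. Total 3.
Augment S→4→6→T: bottleneck 2. Total 5.
No augmenting path remains in the residual graph.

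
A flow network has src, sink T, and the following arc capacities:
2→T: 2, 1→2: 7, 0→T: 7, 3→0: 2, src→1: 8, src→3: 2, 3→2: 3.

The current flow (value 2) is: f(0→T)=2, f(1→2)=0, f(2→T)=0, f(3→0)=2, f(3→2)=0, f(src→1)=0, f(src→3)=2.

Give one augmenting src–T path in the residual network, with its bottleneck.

src→1→2→T, bottleneck 2

Residual along src→1→2→T: src→1: 8, 1→2: 7, 2→T: 2.
Bottleneck = min = 2.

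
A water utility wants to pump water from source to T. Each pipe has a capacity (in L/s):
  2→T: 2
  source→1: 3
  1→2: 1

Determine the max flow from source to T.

1

Augment source→1→2→T: bottleneck 1. Total 1.
No augmenting path remains in the residual graph.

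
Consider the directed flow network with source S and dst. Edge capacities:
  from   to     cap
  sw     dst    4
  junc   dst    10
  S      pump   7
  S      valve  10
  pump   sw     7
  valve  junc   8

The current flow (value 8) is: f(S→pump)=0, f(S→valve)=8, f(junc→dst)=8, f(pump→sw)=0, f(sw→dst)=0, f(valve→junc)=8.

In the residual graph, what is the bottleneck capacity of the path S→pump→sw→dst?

Residual capacities along the path: S→pump: 7, pump→sw: 7, sw→dst: 4.
Minimum is 4.

4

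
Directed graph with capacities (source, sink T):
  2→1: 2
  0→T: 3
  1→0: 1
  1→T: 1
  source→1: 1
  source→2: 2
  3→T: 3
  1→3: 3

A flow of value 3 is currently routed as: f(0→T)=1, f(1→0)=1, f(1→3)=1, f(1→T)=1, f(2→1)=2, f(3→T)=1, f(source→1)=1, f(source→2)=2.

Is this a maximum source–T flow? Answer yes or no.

Yes

Residual reachable from source: {source}; T is not reachable.
Saturated cut: source→2, source→1 with total capacity 3 = current flow value. Flow is maximum.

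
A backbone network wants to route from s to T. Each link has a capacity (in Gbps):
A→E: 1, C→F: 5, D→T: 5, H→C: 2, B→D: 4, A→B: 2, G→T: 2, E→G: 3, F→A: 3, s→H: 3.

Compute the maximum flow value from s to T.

Augment s→H→C→F→A→E→G→T: bottleneck 1. Total 1.
Augment s→H→C→F→A→B→D→T: bottleneck 1. Total 2.
No augmenting path remains in the residual graph.

2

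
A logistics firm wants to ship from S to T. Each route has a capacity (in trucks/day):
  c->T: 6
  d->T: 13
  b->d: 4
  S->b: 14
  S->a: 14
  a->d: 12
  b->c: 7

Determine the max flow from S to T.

19

Augment S->b->c->T: bottleneck 6. Total 6.
Augment S->b->d->T: bottleneck 4. Total 10.
Augment S->a->d->T: bottleneck 9. Total 19.
No augmenting path remains in the residual graph.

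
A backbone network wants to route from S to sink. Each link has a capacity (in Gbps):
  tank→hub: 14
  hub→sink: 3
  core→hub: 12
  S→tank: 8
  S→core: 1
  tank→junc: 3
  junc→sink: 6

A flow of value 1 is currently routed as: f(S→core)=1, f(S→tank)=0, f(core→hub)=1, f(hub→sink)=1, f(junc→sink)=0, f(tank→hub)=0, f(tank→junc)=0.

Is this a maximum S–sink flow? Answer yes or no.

No

Residual path S→tank→hub→sink has bottleneck 2 > 0.
Pushing 2 along it raises the flow to 3, so the given flow is not maximum.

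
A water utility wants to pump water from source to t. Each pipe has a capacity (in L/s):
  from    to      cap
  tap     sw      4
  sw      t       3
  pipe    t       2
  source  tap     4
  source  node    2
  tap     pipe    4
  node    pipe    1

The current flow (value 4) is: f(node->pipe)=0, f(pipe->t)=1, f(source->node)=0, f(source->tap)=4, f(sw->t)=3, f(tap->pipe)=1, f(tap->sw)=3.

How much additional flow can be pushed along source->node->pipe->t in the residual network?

1

Residual capacities along the path: source->node: 2, node->pipe: 1, pipe->t: 1.
Minimum is 1.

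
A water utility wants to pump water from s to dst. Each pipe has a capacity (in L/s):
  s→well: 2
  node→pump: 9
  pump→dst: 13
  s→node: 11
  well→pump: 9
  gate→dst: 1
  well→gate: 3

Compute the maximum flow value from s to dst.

Augment s→node→pump→dst: bottleneck 9. Total 9.
Augment s→well→pump→dst: bottleneck 2. Total 11.
No augmenting path remains in the residual graph.

11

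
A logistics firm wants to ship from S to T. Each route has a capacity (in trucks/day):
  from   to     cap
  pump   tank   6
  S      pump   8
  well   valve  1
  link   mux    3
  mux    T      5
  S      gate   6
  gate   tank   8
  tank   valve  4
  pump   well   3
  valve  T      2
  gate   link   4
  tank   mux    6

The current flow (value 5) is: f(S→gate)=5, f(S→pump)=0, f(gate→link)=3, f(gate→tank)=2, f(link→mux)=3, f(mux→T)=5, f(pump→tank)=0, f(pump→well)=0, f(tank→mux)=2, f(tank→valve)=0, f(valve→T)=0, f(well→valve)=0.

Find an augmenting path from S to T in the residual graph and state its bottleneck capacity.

S→gate→tank→valve→T, bottleneck 1

Residual along S→gate→tank→valve→T: S→gate: 1, gate→tank: 6, tank→valve: 4, valve→T: 2.
Bottleneck = min = 1.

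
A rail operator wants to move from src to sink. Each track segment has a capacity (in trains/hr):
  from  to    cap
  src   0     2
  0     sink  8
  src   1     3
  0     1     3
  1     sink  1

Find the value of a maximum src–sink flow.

3

Augment src→0→sink: bottleneck 2. Total 2.
Augment src→1→sink: bottleneck 1. Total 3.
No augmenting path remains in the residual graph.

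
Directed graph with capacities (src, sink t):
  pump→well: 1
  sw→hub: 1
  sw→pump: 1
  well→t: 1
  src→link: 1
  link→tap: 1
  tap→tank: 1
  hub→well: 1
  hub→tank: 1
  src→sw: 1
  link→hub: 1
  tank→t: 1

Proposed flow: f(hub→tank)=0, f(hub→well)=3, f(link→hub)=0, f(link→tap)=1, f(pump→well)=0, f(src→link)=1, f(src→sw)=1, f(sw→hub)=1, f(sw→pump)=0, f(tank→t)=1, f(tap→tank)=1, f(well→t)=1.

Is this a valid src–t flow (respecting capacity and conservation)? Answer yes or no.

No

Capacity violated on hub→well: flow 3 > capacity 1.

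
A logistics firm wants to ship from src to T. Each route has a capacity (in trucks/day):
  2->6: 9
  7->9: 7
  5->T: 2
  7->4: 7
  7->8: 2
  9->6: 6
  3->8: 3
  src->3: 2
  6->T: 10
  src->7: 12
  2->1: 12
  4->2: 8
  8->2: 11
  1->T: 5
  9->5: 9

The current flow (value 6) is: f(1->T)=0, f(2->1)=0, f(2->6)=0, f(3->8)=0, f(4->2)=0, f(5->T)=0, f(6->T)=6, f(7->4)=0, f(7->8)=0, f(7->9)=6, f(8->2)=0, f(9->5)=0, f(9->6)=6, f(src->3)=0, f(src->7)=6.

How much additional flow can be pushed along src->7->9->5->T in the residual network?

1

Residual capacities along the path: src->7: 6, 7->9: 1, 9->5: 9, 5->T: 2.
Minimum is 1.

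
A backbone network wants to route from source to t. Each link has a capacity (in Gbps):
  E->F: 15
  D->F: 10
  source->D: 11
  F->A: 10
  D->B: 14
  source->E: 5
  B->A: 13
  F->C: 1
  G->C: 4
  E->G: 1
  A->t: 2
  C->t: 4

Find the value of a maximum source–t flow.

4

Augment source->D->B->A->t: bottleneck 2. Total 2.
Augment source->D->F->C->t: bottleneck 1. Total 3.
Augment source->E->G->C->t: bottleneck 1. Total 4.
No augmenting path remains in the residual graph.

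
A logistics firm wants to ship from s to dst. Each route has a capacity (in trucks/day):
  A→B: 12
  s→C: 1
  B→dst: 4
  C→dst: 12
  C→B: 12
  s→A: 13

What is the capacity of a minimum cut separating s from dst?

Max flow = 5 (via 2 augmenting paths).
In the residual at optimum, the set reachable from s is {A, B, s}.
Cut edges: s→C (cap 1), B→dst (cap 4). Sum = 5.

5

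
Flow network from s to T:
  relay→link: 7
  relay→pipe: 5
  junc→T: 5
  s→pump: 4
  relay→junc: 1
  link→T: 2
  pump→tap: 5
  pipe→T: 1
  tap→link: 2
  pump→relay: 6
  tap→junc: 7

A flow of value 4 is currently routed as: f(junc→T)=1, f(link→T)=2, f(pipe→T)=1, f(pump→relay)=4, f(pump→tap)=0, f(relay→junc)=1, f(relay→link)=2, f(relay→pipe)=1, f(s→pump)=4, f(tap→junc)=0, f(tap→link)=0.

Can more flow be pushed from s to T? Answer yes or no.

No

Residual reachable from s: {s}; T is not reachable.
Saturated cut: s→pump with total capacity 4 = current flow value. Flow is maximum.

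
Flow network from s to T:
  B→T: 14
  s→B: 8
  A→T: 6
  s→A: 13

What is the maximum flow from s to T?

Augment s→B→T: bottleneck 8. Total 8.
Augment s→A→T: bottleneck 6. Total 14.
No augmenting path remains in the residual graph.

14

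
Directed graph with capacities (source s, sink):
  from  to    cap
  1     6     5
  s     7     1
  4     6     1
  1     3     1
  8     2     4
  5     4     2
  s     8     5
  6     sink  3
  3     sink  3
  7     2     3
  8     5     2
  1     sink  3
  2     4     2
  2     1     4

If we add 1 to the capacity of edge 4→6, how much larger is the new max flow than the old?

Original max flow = 5.
After raising cap(4→6), augmenting paths through that edge carry 1 more unit.
New max flow = 6. Increase = 1.

1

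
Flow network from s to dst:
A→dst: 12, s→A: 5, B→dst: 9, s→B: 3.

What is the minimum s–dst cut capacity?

8

Max flow = 8 (via 2 augmenting paths).
In the residual at optimum, the set reachable from s is {s}.
Cut edges: s→A (cap 5), s→B (cap 3). Sum = 8.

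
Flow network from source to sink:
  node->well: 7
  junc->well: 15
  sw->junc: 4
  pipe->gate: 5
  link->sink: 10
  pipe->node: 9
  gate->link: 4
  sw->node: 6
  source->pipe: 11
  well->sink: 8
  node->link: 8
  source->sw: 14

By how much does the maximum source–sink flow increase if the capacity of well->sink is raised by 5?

3

Original max flow = 18.
After raising cap(well->sink), augmenting paths through that edge carry 3 more units.
New max flow = 21. Increase = 3.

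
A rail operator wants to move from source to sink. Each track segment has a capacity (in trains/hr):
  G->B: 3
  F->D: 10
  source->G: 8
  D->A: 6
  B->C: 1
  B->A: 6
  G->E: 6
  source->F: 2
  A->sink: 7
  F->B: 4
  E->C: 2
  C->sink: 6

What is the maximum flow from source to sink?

7

Augment source->F->D->A->sink: bottleneck 2. Total 2.
Augment source->G->B->A->sink: bottleneck 3. Total 5.
Augment source->G->E->C->sink: bottleneck 2. Total 7.
No augmenting path remains in the residual graph.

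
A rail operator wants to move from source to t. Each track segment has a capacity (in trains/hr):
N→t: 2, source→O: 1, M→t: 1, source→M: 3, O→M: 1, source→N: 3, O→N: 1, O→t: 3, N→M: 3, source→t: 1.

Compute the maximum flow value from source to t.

5

Augment source→t: bottleneck 1. Total 1.
Augment source→O→t: bottleneck 1. Total 2.
Augment source→N→t: bottleneck 2. Total 4.
Augment source→M→t: bottleneck 1. Total 5.
No augmenting path remains in the residual graph.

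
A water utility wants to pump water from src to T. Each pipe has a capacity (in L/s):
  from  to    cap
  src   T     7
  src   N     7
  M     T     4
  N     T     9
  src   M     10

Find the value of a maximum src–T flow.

Augment src->T: bottleneck 7. Total 7.
Augment src->N->T: bottleneck 7. Total 14.
Augment src->M->T: bottleneck 4. Total 18.
No augmenting path remains in the residual graph.

18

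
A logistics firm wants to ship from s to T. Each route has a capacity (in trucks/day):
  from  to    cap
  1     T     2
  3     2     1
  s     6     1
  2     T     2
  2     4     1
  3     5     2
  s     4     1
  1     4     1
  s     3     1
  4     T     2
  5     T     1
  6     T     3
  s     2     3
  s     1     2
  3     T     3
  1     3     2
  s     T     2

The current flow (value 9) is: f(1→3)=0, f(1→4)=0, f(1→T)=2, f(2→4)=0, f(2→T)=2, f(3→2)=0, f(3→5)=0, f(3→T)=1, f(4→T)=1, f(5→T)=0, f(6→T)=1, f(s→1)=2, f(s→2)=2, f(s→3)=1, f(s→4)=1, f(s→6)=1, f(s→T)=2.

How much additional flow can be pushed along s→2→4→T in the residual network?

Residual capacities along the path: s→2: 1, 2→4: 1, 4→T: 1.
Minimum is 1.

1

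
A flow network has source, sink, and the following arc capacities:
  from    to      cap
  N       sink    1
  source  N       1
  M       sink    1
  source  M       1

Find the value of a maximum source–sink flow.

2

Augment source→N→sink: bottleneck 1. Total 1.
Augment source→M→sink: bottleneck 1. Total 2.
No augmenting path remains in the residual graph.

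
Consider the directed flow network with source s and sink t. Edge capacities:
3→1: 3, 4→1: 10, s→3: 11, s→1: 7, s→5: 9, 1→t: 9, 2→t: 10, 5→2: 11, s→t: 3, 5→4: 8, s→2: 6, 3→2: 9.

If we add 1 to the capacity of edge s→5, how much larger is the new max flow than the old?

Original max flow = 22.
Edge s→5 does not cross the min cut (source side {1, 2, 3, 4, 5, s}), so extra capacity there cannot help.
New max flow = 22. Increase = 0.

0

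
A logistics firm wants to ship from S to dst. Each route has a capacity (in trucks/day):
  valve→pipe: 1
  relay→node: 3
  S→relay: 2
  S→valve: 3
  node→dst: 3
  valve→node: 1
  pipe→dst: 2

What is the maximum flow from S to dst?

4

Augment S→valve→pipe→dst: bottleneck 1. Total 1.
Augment S→valve→node→dst: bottleneck 1. Total 2.
Augment S→relay→node→dst: bottleneck 2. Total 4.
No augmenting path remains in the residual graph.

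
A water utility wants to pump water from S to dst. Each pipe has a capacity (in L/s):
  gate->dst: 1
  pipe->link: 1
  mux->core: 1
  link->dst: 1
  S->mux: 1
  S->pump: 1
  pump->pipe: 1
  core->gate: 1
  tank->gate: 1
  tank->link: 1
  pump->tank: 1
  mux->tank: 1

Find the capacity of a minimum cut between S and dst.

2

Max flow = 2 (via 2 augmenting paths).
In the residual at optimum, the set reachable from S is {S}.
Cut edges: S->pump (cap 1), S->mux (cap 1). Sum = 2.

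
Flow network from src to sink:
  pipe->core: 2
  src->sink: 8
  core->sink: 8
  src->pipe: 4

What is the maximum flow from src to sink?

Augment src->sink: bottleneck 8. Total 8.
Augment src->pipe->core->sink: bottleneck 2. Total 10.
No augmenting path remains in the residual graph.

10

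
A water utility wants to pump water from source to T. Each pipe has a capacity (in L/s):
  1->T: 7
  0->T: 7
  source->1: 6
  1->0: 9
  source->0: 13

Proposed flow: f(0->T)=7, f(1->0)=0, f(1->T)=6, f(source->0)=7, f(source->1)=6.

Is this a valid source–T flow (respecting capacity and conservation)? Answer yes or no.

Every edge has 0 ≤ f(e) ≤ cap(e).
At each intermediate node, inflow equals outflow.

Yes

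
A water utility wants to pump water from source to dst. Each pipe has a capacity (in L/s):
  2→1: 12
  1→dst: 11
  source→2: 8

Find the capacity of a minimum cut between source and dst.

8

Max flow = 8 (via 1 augmenting path).
In the residual at optimum, the set reachable from source is {source}.
Cut edges: source→2 (cap 8). Sum = 8.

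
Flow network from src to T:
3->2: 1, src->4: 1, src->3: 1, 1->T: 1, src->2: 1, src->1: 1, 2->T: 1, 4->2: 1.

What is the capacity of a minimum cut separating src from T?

Max flow = 2 (via 2 augmenting paths).
In the residual at optimum, the set reachable from src is {2, 3, 4, src}.
Cut edges: src->1 (cap 1), 2->T (cap 1). Sum = 2.

2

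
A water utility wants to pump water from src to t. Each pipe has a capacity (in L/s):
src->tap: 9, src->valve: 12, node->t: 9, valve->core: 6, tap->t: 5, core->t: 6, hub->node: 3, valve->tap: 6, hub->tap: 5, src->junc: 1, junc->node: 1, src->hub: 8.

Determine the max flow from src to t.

Augment src->tap->t: bottleneck 5. Total 5.
Augment src->valve->core->t: bottleneck 6. Total 11.
Augment src->junc->node->t: bottleneck 1. Total 12.
Augment src->hub->node->t: bottleneck 3. Total 15.
No augmenting path remains in the residual graph.

15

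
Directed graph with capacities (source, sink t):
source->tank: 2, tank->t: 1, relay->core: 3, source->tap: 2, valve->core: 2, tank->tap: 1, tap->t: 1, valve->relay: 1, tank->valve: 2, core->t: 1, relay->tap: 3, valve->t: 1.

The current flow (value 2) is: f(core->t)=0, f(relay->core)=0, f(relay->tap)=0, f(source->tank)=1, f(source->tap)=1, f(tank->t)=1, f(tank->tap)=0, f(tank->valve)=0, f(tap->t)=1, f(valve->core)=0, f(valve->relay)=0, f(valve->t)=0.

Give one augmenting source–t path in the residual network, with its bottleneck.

Residual along source->tank->valve->t: source->tank: 1, tank->valve: 2, valve->t: 1.
Bottleneck = min = 1.

source->tank->valve->t, bottleneck 1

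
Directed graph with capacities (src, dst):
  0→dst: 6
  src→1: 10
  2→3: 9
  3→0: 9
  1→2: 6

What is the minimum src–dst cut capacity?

6

Max flow = 6 (via 1 augmenting path).
In the residual at optimum, the set reachable from src is {1, src}.
Cut edges: 1→2 (cap 6). Sum = 6.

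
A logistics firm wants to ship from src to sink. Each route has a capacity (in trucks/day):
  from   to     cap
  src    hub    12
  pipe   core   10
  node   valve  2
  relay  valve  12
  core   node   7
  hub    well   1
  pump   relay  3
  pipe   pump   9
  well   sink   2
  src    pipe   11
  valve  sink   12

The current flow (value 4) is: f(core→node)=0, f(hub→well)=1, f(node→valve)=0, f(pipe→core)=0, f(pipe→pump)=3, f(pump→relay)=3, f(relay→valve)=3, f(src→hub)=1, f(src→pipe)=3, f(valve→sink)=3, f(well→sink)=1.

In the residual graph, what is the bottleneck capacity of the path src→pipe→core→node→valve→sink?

2

Residual capacities along the path: src→pipe: 8, pipe→core: 10, core→node: 7, node→valve: 2, valve→sink: 9.
Minimum is 2.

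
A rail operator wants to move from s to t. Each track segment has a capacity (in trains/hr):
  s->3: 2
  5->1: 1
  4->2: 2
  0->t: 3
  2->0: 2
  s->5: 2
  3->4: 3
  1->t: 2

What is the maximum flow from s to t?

3

Augment s->5->1->t: bottleneck 1. Total 1.
Augment s->3->4->2->0->t: bottleneck 2. Total 3.
No augmenting path remains in the residual graph.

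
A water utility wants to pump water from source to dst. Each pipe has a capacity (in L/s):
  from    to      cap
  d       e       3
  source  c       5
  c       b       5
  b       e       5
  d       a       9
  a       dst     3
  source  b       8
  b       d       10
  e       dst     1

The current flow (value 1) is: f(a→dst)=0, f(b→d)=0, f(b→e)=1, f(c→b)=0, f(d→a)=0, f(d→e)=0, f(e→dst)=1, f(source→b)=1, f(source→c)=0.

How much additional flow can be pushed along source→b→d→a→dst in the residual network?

Residual capacities along the path: source→b: 7, b→d: 10, d→a: 9, a→dst: 3.
Minimum is 3.

3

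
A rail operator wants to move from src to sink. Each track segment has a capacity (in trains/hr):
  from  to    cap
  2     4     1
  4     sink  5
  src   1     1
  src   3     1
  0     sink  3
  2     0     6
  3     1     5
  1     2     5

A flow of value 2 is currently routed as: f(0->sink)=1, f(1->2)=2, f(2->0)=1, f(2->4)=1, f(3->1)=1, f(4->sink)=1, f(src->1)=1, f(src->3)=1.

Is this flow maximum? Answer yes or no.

Residual reachable from src: {src}; sink is not reachable.
Saturated cut: src->3, src->1 with total capacity 2 = current flow value. Flow is maximum.

Yes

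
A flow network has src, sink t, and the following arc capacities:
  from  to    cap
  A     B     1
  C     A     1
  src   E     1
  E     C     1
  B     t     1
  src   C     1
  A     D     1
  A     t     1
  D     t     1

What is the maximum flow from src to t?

1

Augment src->C->A->t: bottleneck 1. Total 1.
No augmenting path remains in the residual graph.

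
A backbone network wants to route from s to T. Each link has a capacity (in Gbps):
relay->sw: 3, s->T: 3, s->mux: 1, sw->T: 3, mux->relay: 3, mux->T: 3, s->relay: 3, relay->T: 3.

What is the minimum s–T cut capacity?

Max flow = 7 (via 3 augmenting paths).
In the residual at optimum, the set reachable from s is {s}.
Cut edges: s->mux (cap 1), s->relay (cap 3), s->T (cap 3). Sum = 7.

7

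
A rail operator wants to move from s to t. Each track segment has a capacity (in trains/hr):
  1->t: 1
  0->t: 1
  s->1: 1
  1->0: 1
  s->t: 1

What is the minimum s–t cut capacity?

2

Max flow = 2 (via 2 augmenting paths).
In the residual at optimum, the set reachable from s is {s}.
Cut edges: s->1 (cap 1), s->t (cap 1). Sum = 2.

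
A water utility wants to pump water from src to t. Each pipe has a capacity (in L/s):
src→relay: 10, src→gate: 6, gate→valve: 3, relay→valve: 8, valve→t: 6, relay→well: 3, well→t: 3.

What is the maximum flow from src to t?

9

Augment src→gate→valve→t: bottleneck 3. Total 3.
Augment src→relay→valve→t: bottleneck 3. Total 6.
Augment src→relay→well→t: bottleneck 3. Total 9.
No augmenting path remains in the residual graph.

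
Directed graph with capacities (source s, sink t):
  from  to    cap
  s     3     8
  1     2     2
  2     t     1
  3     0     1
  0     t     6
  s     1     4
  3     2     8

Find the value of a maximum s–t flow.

Augment s->3->0->t: bottleneck 1. Total 1.
Augment s->3->2->t: bottleneck 1. Total 2.
No augmenting path remains in the residual graph.

2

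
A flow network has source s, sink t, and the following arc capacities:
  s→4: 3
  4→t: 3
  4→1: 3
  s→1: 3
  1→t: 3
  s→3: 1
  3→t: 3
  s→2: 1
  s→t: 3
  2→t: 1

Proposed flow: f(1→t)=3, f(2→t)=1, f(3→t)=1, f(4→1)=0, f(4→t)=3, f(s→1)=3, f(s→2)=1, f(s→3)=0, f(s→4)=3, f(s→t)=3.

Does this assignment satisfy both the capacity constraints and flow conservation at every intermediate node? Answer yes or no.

Conservation fails at 3: inflow 0 ≠ outflow 1.

No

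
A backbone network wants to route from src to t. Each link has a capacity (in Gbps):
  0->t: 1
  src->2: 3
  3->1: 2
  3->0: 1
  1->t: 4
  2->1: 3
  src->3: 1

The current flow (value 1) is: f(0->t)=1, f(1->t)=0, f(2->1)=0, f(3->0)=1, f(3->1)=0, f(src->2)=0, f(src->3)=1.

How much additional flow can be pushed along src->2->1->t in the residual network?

3

Residual capacities along the path: src->2: 3, 2->1: 3, 1->t: 4.
Minimum is 3.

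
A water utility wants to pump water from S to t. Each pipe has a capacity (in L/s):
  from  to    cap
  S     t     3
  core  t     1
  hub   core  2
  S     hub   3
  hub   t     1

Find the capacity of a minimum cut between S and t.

5

Max flow = 5 (via 3 augmenting paths).
In the residual at optimum, the set reachable from S is {S, core, hub}.
Cut edges: S→t (cap 3), hub→t (cap 1), core→t (cap 1). Sum = 5.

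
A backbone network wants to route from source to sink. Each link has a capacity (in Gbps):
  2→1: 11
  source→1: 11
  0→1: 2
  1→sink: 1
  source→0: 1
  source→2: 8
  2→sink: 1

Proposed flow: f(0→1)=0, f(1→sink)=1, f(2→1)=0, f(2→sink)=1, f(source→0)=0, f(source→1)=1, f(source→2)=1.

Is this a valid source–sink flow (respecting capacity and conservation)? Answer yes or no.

Yes

Every edge has 0 ≤ f(e) ≤ cap(e).
At each intermediate node, inflow equals outflow.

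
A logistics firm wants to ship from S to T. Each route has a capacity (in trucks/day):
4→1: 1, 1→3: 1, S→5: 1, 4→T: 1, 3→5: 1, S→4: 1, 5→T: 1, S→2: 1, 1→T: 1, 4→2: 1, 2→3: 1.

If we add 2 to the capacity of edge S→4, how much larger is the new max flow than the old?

1

Original max flow = 2.
After raising cap(S→4), augmenting paths through that edge carry 1 more unit.
New max flow = 3. Increase = 1.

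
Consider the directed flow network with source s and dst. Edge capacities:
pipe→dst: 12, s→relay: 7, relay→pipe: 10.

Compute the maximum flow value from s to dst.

7

Augment s→relay→pipe→dst: bottleneck 7. Total 7.
No augmenting path remains in the residual graph.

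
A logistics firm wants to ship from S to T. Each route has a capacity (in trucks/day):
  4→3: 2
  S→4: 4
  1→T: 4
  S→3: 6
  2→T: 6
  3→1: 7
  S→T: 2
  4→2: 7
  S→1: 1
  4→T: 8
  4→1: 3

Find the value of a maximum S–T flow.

Augment S→T: bottleneck 2. Total 2.
Augment S→4→T: bottleneck 4. Total 6.
Augment S→1→T: bottleneck 1. Total 7.
Augment S→3→1→T: bottleneck 3. Total 10.
No augmenting path remains in the residual graph.

10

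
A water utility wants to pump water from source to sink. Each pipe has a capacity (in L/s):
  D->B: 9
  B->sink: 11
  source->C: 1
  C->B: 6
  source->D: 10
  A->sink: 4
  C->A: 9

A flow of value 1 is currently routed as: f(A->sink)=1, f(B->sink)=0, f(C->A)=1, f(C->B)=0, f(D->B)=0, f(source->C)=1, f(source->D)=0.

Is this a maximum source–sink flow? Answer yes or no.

No

Residual path source->D->B->sink has bottleneck 9 > 0.
Pushing 9 along it raises the flow to 10, so the given flow is not maximum.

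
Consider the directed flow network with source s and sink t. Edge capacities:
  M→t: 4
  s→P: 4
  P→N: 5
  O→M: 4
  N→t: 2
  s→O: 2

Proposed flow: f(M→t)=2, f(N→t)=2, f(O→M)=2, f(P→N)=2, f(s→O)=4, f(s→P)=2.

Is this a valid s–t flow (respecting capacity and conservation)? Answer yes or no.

Capacity violated on s→O: flow 4 > capacity 2.

No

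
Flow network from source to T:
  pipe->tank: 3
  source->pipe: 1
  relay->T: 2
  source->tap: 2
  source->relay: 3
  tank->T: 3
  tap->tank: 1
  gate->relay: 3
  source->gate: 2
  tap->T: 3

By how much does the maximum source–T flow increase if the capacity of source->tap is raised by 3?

2

Original max flow = 5.
After raising cap(source->tap), augmenting paths through that edge carry 2 more units.
New max flow = 7. Increase = 2.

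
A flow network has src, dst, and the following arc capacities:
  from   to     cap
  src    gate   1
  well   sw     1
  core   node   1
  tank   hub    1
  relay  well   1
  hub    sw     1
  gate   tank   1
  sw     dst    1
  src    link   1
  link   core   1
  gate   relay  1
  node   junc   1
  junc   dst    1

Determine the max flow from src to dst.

2

Augment src→link→core→node→junc→dst: bottleneck 1. Total 1.
Augment src→gate→tank→hub→sw→dst: bottleneck 1. Total 2.
No augmenting path remains in the residual graph.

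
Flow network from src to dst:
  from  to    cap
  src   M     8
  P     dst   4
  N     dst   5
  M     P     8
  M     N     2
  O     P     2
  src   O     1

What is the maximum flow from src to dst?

Augment src->O->P->dst: bottleneck 1. Total 1.
Augment src->M->P->dst: bottleneck 3. Total 4.
Augment src->M->N->dst: bottleneck 2. Total 6.
No augmenting path remains in the residual graph.

6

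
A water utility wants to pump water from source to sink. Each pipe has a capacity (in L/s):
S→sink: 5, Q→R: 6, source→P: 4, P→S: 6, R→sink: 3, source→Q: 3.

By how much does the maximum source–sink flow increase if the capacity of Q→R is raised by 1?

0

Original max flow = 7.
Edge Q→R does not cross the min cut (source side {source}), so extra capacity there cannot help.
New max flow = 7. Increase = 0.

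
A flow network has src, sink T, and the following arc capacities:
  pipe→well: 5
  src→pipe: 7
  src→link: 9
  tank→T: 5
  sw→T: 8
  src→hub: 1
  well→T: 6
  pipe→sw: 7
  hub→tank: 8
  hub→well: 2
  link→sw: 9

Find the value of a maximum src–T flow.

14

Augment src→link→sw→T: bottleneck 8. Total 8.
Augment src→hub→tank→T: bottleneck 1. Total 9.
Augment src→pipe→well→T: bottleneck 5. Total 14.
No augmenting path remains in the residual graph.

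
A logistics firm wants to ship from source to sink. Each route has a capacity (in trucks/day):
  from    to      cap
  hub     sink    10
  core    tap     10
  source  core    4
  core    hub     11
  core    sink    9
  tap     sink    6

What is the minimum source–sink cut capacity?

4

Max flow = 4 (via 1 augmenting path).
In the residual at optimum, the set reachable from source is {source}.
Cut edges: source->core (cap 4). Sum = 4.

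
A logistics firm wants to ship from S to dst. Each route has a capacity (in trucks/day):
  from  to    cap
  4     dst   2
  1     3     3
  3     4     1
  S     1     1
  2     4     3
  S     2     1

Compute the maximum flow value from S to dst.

Augment S→2→4→dst: bottleneck 1. Total 1.
Augment S→1→3→4→dst: bottleneck 1. Total 2.
No augmenting path remains in the residual graph.

2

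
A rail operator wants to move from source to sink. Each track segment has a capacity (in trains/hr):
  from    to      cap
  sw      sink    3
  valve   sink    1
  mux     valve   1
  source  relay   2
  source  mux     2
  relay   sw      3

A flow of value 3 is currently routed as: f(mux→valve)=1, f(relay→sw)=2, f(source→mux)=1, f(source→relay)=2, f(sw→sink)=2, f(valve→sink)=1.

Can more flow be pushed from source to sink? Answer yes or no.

No

Residual reachable from source: {mux, source}; sink is not reachable.
Saturated cut: mux→valve, source→relay with total capacity 3 = current flow value. Flow is maximum.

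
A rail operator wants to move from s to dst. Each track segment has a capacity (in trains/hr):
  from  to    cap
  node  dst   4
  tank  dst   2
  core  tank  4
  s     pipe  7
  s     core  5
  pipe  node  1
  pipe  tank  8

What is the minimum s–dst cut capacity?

Max flow = 3 (via 2 augmenting paths).
In the residual at optimum, the set reachable from s is {core, pipe, s, tank}.
Cut edges: pipe->node (cap 1), tank->dst (cap 2). Sum = 3.

3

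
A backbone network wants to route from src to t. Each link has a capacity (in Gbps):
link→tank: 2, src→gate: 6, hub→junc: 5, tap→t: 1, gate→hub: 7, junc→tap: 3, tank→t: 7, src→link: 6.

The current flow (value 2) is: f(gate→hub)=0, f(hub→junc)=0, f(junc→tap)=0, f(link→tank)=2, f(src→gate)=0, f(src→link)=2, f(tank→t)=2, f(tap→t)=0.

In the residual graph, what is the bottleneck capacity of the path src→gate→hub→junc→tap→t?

Residual capacities along the path: src→gate: 6, gate→hub: 7, hub→junc: 5, junc→tap: 3, tap→t: 1.
Minimum is 1.

1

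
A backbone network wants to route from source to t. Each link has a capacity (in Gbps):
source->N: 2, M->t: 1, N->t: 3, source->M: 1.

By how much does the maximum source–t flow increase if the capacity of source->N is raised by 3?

Original max flow = 3.
After raising cap(source->N), augmenting paths through that edge carry 1 more unit.
New max flow = 4. Increase = 1.

1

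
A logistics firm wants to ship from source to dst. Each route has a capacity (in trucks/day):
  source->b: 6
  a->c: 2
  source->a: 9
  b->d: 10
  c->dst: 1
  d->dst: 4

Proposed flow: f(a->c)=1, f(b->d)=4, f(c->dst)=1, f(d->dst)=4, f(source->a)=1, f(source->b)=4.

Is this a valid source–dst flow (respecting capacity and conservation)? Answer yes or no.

Every edge has 0 ≤ f(e) ≤ cap(e).
At each intermediate node, inflow equals outflow.

Yes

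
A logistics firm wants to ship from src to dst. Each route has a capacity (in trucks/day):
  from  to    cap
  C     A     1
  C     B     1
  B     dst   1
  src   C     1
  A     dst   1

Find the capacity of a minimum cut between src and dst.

Max flow = 1 (via 1 augmenting path).
In the residual at optimum, the set reachable from src is {src}.
Cut edges: src->C (cap 1). Sum = 1.

1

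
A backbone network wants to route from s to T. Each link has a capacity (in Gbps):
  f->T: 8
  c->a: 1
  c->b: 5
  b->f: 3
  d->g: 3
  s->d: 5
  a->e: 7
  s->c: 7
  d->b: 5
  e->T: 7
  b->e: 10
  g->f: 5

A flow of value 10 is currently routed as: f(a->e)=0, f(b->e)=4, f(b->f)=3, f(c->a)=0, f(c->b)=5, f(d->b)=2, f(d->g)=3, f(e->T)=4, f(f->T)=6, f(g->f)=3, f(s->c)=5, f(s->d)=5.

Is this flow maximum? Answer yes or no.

No

Residual path s->c->a->e->T has bottleneck 1 > 0.
Pushing 1 along it raises the flow to 11, so the given flow is not maximum.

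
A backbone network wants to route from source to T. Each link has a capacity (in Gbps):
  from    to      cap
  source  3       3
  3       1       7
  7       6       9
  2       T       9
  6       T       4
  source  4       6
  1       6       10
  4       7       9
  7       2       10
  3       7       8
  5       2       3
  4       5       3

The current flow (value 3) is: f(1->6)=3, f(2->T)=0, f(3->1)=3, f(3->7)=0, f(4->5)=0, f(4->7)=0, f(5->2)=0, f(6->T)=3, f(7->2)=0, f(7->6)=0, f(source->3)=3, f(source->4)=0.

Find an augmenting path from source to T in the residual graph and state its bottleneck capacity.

source->4->7->6->T, bottleneck 1

Residual along source->4->7->6->T: source->4: 6, 4->7: 9, 7->6: 9, 6->T: 1.
Bottleneck = min = 1.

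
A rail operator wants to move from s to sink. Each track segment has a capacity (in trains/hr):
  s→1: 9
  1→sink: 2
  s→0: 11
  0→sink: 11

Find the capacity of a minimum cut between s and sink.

13

Max flow = 13 (via 2 augmenting paths).
In the residual at optimum, the set reachable from s is {1, s}.
Cut edges: s→0 (cap 11), 1→sink (cap 2). Sum = 13.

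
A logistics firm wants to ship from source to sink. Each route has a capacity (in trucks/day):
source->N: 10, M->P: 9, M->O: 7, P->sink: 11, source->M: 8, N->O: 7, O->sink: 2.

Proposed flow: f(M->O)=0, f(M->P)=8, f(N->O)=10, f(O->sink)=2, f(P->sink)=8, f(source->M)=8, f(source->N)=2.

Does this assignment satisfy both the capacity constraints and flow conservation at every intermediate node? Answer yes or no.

No

Capacity violated on N->O: flow 10 > capacity 7.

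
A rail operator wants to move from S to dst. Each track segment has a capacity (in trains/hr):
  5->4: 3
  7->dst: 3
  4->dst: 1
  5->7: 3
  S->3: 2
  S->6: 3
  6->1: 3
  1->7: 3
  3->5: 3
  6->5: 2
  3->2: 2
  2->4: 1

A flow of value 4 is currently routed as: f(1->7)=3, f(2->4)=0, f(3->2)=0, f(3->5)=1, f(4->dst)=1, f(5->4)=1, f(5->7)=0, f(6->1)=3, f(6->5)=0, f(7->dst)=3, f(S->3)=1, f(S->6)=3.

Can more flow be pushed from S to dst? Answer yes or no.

No

Residual reachable from S: {1, 2, 3, 4, 5, 6, 7, S}; dst is not reachable.
Saturated cut: 7->dst, 4->dst with total capacity 4 = current flow value. Flow is maximum.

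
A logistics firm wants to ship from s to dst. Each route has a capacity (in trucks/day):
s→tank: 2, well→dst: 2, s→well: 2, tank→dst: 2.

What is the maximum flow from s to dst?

4

Augment s→tank→dst: bottleneck 2. Total 2.
Augment s→well→dst: bottleneck 2. Total 4.
No augmenting path remains in the residual graph.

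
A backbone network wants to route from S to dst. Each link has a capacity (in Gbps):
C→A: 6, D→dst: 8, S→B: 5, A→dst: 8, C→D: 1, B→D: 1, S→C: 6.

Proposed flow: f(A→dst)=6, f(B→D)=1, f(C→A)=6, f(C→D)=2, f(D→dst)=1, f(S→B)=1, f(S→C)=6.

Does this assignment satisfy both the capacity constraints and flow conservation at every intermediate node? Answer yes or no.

Capacity violated on C→D: flow 2 > capacity 1.

No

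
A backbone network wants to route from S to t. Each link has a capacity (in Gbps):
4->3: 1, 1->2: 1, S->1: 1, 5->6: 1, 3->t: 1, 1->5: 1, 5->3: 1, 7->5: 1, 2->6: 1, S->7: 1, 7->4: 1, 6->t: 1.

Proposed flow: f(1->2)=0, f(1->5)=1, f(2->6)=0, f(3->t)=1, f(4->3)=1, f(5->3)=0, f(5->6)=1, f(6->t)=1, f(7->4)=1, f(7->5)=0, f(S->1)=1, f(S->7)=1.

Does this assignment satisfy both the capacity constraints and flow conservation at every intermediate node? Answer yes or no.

Every edge has 0 ≤ f(e) ≤ cap(e).
At each intermediate node, inflow equals outflow.

Yes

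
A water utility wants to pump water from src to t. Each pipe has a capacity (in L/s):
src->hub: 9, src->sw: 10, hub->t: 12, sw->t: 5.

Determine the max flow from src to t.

Augment src->hub->t: bottleneck 9. Total 9.
Augment src->sw->t: bottleneck 5. Total 14.
No augmenting path remains in the residual graph.

14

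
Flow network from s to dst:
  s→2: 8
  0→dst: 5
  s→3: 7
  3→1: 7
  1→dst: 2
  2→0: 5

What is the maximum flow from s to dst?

7

Augment s→2→0→dst: bottleneck 5. Total 5.
Augment s→3→1→dst: bottleneck 2. Total 7.
No augmenting path remains in the residual graph.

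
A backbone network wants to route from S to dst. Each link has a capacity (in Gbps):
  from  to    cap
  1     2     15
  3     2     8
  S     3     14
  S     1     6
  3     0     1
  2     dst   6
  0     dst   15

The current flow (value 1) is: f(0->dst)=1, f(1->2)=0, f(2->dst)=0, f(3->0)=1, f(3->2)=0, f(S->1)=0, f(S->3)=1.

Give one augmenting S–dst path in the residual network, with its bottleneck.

Residual along S->3->2->dst: S->3: 13, 3->2: 8, 2->dst: 6.
Bottleneck = min = 6.

S->3->2->dst, bottleneck 6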